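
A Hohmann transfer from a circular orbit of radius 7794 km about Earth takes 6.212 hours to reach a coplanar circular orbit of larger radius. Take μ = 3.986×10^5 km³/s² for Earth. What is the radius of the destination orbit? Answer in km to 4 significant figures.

r₂ = 46670 km

Transfer time t = 6.212 hours = 22363.2 s, and t = π√(a_t³/μ).
So a_t = (μ t²/π²)^(1/3) = (3.986×10^5 × (22363.2)² / π²)^(1/3) = 27233 km.
Since a_t = (r₁ + r₂)/2, r₂ = 2a_t − r₁ = 2×27233 − 7794 = 46672 km.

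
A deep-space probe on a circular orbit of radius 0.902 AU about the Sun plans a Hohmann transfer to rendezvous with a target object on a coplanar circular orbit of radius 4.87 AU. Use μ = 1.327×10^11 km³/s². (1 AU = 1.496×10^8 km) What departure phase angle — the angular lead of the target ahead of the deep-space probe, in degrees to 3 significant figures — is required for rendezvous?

In km: r₁ = 0.902 × 1.496×10^8 = 1.349392×10^8 km; r₂ = 4.87 × 1.496×10^8 = 7.28552×10^8 km.
Transfer-ellipse semi-major axis a_t = (r₁ + r₂)/2 = (1.349392×10^8 + 7.28552×10^8)/2 = 4.317456×10^8 km.
Transfer time t = π√(a_t³/μ) = 7.73671×10^7 s.
Target angular speed ω₂ = √(μ/r₂³) = 1.85244×10^-8 rad/s.
Angle swept by the target during transfer: ω₂·t = 1.4332 rad = 82.12°.
The deep-space probe traverses 180° on the transfer ellipse, so the target must lead by 180° − 82.12° = 97.9°.

φ = 97.9°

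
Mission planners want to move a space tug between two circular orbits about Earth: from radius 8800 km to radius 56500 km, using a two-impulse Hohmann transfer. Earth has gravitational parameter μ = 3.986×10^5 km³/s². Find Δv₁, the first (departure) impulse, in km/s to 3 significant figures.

Δv₁ = 2.12 km/s

Semi-major axis of the transfer orbit: a_t = (8800 + 56500)/2 = 32650 km.
On the circular orbit at r = 8800 km, v_c = √(μ/r) = 6.730 km/s.
Vis-viva on the transfer ellipse at r = 8800 km gives v_t = √[μ(2/r − 1/a_t)] = 8.853 km/s.
Δv₁ = |v_t − v_c| = |8.853 − 6.730| = 2.123 km/s.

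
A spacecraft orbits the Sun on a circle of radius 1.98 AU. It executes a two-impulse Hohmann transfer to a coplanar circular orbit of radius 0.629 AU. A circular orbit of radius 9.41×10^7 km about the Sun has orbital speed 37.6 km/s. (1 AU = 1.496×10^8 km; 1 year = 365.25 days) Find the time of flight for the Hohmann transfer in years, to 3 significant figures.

t = 0.744 years

From the circular-orbit relation v² = μ/r at r = 9.41×10^7 km: μ = v²r = (37.6)² × 9.41×10^7 = 1.33035×10^11 km³/s².
In km: r₁ = 1.98 × 1.496×10^8 = 2.96208×10^8 km; r₂ = 0.629 × 1.496×10^8 = 9.40984×10^7 km.
Semi-major axis of the transfer orbit: a_t = (2.96208×10^8 + 9.40984×10^7)/2 = 1.951532×10^8 km.
By Kepler's third law the transfer-orbit period is T = 2π√(a_t³/μ), so t = T/2 = 2.348×10^7 s.
Converting: 2.348×10^7 s ÷ 3.15576×10^7 s/year (365.25 × 86400) = 0.744 years.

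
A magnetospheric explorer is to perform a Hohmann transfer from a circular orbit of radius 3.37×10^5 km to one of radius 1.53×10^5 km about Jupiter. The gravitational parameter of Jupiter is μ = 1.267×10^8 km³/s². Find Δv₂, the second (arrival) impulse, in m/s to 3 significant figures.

Δv₂ = 4970 m/s

Transfer-ellipse semi-major axis a_t = (r₁ + r₂)/2 = (3.370×10^5 + 1.530×10^5)/2 = 2.450×10^5 km.
On the circular orbit at r = 1.530×10^5 km, v_c = √(μ/r) = 28.777 km/s.
Vis-viva on the transfer ellipse at r = 1.530×10^5 km gives v_t = √[μ(2/r − 1/a_t)] = 33.750 km/s.
Δv₂ = |v_t − v_c| = |33.750 − 28.777| = 4.973 km/s.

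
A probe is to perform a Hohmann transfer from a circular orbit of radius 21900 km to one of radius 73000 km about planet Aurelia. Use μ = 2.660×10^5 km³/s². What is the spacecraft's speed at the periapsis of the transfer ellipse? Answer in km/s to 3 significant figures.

v = 4.32 km/s

Semi-major axis of the transfer orbit: a_t = (21900 + 73000)/2 = 47450 km.
At periapsis, r = 21900 km.
Applying v² = μ(2/r − 1/a_t): v = 4.323 km/s.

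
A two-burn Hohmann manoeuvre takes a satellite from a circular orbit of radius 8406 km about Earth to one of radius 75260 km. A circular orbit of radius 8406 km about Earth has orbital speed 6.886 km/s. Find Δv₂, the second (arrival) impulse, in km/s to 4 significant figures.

From the circular-orbit relation v² = μ/r at r = 8406 km: μ = v²r = (6.886)² × 8406 = 3.98587×10^5 km³/s².
Transfer-ellipse semi-major axis a_t = (r₁ + r₂)/2 = (8406 + 75260)/2 = 41833 km.
Circular speed at r = 75260 km: v_c = √(μ/r) = 2.3013 km/s.
Vis-viva on the transfer ellipse at r = 75260 km gives v_t = √[μ(2/r − 1/a_t)] = 1.0316 km/s.
Δv₂ = |v_t − v_c| = |1.0316 − 2.3013| = 1.270 km/s.

Δv₂ = 1.270 km/s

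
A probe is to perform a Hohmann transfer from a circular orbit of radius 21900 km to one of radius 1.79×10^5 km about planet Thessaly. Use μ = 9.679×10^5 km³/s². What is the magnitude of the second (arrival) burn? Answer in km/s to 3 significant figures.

Transfer-ellipse semi-major axis a_t = (r₁ + r₂)/2 = (21900 + 1.790×10^5)/2 = 1.0045×10^5 km.
Circular speed at r = 1.790×10^5 km: v_c = √(μ/r) = 2.3254 km/s.
Transfer-orbit speed at the same r (vis-viva, a = a_t): v_t = √[μ(2/r − 1/a_t)] = 1.0858 km/s.
Δv₂ = |v_t − v_c| = |1.0858 − 2.3254| = 1.240 km/s.

Δv₂ = 1.24 km/s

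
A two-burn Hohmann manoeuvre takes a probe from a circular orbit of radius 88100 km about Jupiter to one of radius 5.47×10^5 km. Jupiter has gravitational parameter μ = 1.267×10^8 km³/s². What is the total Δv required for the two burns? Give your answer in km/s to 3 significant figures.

The Hohmann ellipse has a_t = (r₁ + r₂)/2 = 3.1755×10^5 km.
Circular speed at r₁: v₁ = √(μ/r₁) = √(1.267×10^8/88100) = 37.92 km/s.
Transfer-orbit speed at r₁ (vis-viva equation): v_p = √[μ(2/r₁ − 1/a_t)] = 49.77 km/s.
First burn Δv₁ = |v_p − v₁| = 11.85 km/s.
At r₂, v₂ = √(μ/r₂) = 15.219 km/s.
Transfer-orbit speed at r₂: v_a = √[μ(2/r₂ − 1/a_t)] = 8.0163 km/s.
Second burn Δv₂ = |v₂ − v_a| = 7.203 km/s.
Δv = Δv₁ + Δv₂ = 11.85 + 7.203 = 19.05 km/s.

Δv = 19.1 km/s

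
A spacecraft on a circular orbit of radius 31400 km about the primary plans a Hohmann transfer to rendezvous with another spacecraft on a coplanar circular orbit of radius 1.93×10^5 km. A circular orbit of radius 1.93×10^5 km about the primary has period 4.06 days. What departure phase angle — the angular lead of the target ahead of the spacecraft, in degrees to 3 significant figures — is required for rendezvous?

φ = 100°

From Kepler's third law T² = 4π²r³/μ at r = 1.93×10^5 km, T = 4.06 days = 4.06 × 86400 s = 3.50784×10^5 s: μ = 4π²r³/T² = 2.30649×10^6 km³/s².
Semi-major axis of the transfer orbit: a_t = (31400 + 1.930×10^5)/2 = 1.122×10^5 km.
The half-period of the transfer ellipse is t = π√(a_t³/μ) = 77743 s.
Target angular speed ω₂ = √(μ/r₂³) = 1.7912×10^-5 rad/s.
Angle swept by the target during transfer: ω₂·t = 1.39253 rad = 79.79°.
The spacecraft traverses 180° on the transfer ellipse, so the target must lead by 180° − 79.79° = 100°.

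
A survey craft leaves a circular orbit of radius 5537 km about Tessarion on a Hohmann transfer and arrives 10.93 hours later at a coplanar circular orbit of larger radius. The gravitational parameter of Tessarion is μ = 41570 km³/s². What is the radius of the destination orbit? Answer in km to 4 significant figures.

Transfer time t = 10.93 hours = 39348 s, and t = π√(a_t³/μ).
So a_t = (μ t²/π²)^(1/3) = (41570 × (39348)² / π²)^(1/3) = 18683 km.
Since a_t = (r₁ + r₂)/2, r₂ = 2a_t − r₁ = 2×18683 − 5537 = 31829 km.

r₂ = 31830 km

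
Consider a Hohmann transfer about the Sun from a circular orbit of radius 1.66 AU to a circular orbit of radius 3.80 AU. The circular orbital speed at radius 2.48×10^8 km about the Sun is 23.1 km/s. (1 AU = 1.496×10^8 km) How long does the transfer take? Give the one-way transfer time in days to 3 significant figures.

From the circular-orbit relation v² = μ/r at r = 2.48×10^8 km: μ = v²r = (23.1)² × 2.48×10^8 = 1.32335×10^11 km³/s².
In km: r₁ = 1.66 × 1.496×10^8 = 2.48336×10^8 km; r₂ = 3.80 × 1.496×10^8 = 5.6848×10^8 km.
Transfer-ellipse semi-major axis a_t = (r₁ + r₂)/2 = (2.48336×10^8 + 5.6848×10^8)/2 = 4.08408×10^8 km.
Transfer time t = π√(a_t³/μ) = π√((4.08408×10^8)³ / 1.32335×10^11) = 7.128×10^7 s.
Converting: 7.128×10^7 s ÷ 86400 s/day = 825 days.

t = 825 days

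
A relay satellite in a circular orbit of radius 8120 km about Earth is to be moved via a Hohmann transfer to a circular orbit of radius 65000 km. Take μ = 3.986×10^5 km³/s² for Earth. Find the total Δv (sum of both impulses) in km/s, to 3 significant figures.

Δv = 3.65 km/s

Semi-major axis of the transfer orbit: a_t = (8120 + 65000)/2 = 36560 km.
Circular speed at r₁: v₁ = √(μ/r₁) = √(3.986×10^5/8120) = 7.006 km/s.
Transfer-orbit speed at r₁ (vis-viva): v_p = √[μ(2/r₁ − 1/a_t)] = 9.342 km/s.
First burn Δv₁ = |v_p − v₁| = 2.336 km/s.
Circular speed at r₂: v₂ = √(μ/r₂) = 2.476 km/s.
Transfer-orbit speed at r₂: v_a = √[μ(2/r₂ − 1/a_t)] = 1.167 km/s.
Second burn Δv₂ = |v₂ − v_a| = 1.309 km/s.
Δv = Δv₁ + Δv₂ = 2.336 + 1.309 = 3.645 km/s.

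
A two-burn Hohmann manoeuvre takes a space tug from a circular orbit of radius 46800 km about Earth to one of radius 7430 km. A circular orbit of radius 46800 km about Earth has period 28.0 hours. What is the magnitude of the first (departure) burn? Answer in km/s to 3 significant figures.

From Kepler's third law T² = 4π²r³/μ at r = 46800 km, T = 28.0 hours = 28.0 × 3600 s = 1.008×10^5 s: μ = 4π²r³/T² = 3.98269×10^5 km³/s².
Semi-major axis of the transfer orbit: a_t = (46800 + 7430)/2 = 27115 km.
Circular speed at r = 46800 km: v_c = √(μ/r) = 2.917 km/s.
Vis-viva on the transfer ellipse at r = 46800 km gives v_t = √[μ(2/r − 1/a_t)] = 1.527 km/s.
Δv₁ = |v_t − v_c| = |1.527 − 2.917| = 1.390 km/s.

Δv₁ = 1.39 km/s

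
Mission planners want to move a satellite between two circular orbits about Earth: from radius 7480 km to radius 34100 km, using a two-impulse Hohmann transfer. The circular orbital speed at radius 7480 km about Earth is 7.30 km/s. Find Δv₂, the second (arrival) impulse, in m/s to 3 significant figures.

From the circular-orbit relation v² = μ/r at r = 7480 km: μ = v²r = (7.30)² × 7480 = 3.98609×10^5 km³/s².
Transfer-ellipse semi-major axis a_t = (r₁ + r₂)/2 = (7480 + 34100)/2 = 20790 km.
Circular speed at r = 34100 km: v_c = √(μ/r) = 3.419 km/s.
Transfer-orbit speed at the same r (vis-viva, a = a_t): v_t = √[μ(2/r − 1/a_t)] = 2.051 km/s.
Δv₂ = |v_t − v_c| = |2.051 − 3.419| = 1.368 km/s.

Δv₂ = 1370 m/s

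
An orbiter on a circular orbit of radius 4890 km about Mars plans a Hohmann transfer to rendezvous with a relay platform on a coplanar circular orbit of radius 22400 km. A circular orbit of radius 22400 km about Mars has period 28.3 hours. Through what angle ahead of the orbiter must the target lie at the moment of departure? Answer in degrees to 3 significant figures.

From Kepler's third law T² = 4π²r³/μ at r = 22400 km, T = 28.3 hours = 28.3 × 3600 s = 1.0188×10^5 s: μ = 4π²r³/T² = 42749.0 km³/s².
Semi-major axis of the transfer orbit: a_t = (4890 + 22400)/2 = 13645 km.
Transfer time t = π√(a_t³/μ) = 24220 s.
The target's mean motion on its circular orbit is ω₂ = √(μ/r₂³) = 6.167×10^-5 rad/s.
Angle swept by the target during transfer: ω₂·t = 1.4936 rad = 85.58°.
Arrival is 180° from departure on the ellipse, so φ = 180° − 85.58° = 94.4°.

φ = 94.4°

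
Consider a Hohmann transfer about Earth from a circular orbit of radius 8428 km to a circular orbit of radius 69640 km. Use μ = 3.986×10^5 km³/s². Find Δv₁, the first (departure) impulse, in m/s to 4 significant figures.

Semi-major axis of the transfer orbit: a_t = (8428 + 69640)/2 = 39034 km.
On the circular orbit at r = 8428 km, v_c = √(μ/r) = 6.877 km/s.
Vis-viva on the transfer ellipse at r = 8428 km gives v_t = √[μ(2/r − 1/a_t)] = 9.186 km/s.
Δv₁ = |v_t − v_c| = |9.186 − 6.877| = 2.309 km/s.

Δv₁ = 2309 m/s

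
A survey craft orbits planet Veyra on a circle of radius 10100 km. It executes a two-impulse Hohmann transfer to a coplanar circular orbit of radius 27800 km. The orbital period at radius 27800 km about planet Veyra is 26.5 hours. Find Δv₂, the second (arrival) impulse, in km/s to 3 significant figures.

Δv₂ = 0.494 km/s

From Kepler's third law T² = 4π²r³/μ at r = 27800 km, T = 26.5 hours = 26.5 × 3600 s = 95400 s: μ = 4π²r³/T² = 93196.0 km³/s².
Semi-major axis of the transfer orbit: a_t = (10100 + 27800)/2 = 18950 km.
On the circular orbit at r = 27800 km, v_c = √(μ/r) = 1.830949 km/s.
Transfer-orbit speed at the same r (vis-viva, a = a_t): v_t = √[μ(2/r − 1/a_t)] = 1.336695 km/s.
Δv₂ = |v_t − v_c| = |1.336695 − 1.830949| = 0.4943 km/s.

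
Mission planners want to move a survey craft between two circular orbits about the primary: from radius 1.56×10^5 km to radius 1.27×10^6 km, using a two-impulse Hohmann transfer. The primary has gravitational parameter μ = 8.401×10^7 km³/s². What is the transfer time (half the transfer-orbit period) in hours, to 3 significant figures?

t = 57.3 hours

Semi-major axis of the transfer orbit: a_t = (1.560×10^5 + 1.270×10^6)/2 = 7.130×10^5 km.
Half the transfer-orbit period gives t = π√(a_t³/μ) = 2.064×10^5 s.
Converting: 2.064×10^5 s ÷ 3600 s/hour = 57.3 hours.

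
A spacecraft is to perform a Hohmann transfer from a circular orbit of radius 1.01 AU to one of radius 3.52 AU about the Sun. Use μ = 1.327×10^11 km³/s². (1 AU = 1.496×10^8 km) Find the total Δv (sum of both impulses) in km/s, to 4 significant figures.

Δv = 12.58 km/s

In km: r₁ = 1.01 × 1.496×10^8 = 1.51096×10^8 km; r₂ = 3.52 × 1.496×10^8 = 5.26592×10^8 km.
Transfer-ellipse semi-major axis a_t = (r₁ + r₂)/2 = (1.51096×10^8 + 5.26592×10^8)/2 = 3.38844×10^8 km.
Circular speed at r₁: v₁ = √(μ/r₁) = √(1.327×10^11/1.51096×10^8) = 29.635 km/s.
Transfer-orbit speed at r₁ (vis-viva): v_p = √[μ(2/r₁ − 1/a_t)] = 36.944 km/s.
First burn Δv₁ = |v_p − v₁| = 7.309 km/s.
Circular speed at r₂: v₂ = √(μ/r₂) = 15.874 km/s.
Transfer-orbit speed at r₂: v_a = √[μ(2/r₂ − 1/a_t)] = 10.600 km/s.
Second burn Δv₂ = |v₂ − v_a| = 5.274 km/s.
Δv = Δv₁ + Δv₂ = 7.309 + 5.274 = 12.58 km/s.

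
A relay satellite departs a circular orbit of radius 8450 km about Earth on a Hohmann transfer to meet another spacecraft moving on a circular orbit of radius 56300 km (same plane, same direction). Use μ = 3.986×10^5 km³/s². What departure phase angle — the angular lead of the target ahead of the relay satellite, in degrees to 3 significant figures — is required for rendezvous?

φ = 102°

The Hohmann ellipse has a_t = (r₁ + r₂)/2 = 32375 km.
Transfer time t = π√(a_t³/μ) = 28986.5 s.
Target angular speed ω₂ = √(μ/r₂³) = 4.72613×10^-5 rad/s.
Angle swept by the target during transfer: ω₂·t = 1.3699 rad = 78.49°.
The relay satellite traverses 180° on the transfer ellipse, so the target must lead by 180° − 78.49° = 102°.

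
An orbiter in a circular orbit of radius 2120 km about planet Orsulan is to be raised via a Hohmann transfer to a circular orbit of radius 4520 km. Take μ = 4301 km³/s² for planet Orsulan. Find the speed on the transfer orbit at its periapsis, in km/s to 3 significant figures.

The Hohmann ellipse has a_t = (r₁ + r₂)/2 = 3320 km.
The periapsis of the transfer ellipse is at r = 2120 km.
From the vis-viva equation, v = √[μ(2/r − 1/a_t)] = 1.662 km/s.

v = 1.66 km/s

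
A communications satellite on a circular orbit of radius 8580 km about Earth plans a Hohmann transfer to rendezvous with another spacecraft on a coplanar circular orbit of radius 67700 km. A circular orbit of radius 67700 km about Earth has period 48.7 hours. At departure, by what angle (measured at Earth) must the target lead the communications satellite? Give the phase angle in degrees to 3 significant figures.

φ = 104°

From Kepler's third law T² = 4π²r³/μ at r = 67700 km, T = 48.7 hours = 48.7 × 3600 s = 1.7532×10^5 s: μ = 4π²r³/T² = 3.98532×10^5 km³/s².
Transfer-ellipse semi-major axis a_t = (r₁ + r₂)/2 = (8580 + 67700)/2 = 38140 km.
The half-period of the transfer ellipse is t = π√(a_t³/μ) = 37067 s.
Target angular speed ω₂ = √(μ/r₂³) = 3.5838×10^-5 rad/s.
Angle swept by the target during transfer: ω₂·t = 1.3284 rad = 76.11°.
Arrival is 180° from departure on the ellipse, so φ = 180° − 76.11° = 104°.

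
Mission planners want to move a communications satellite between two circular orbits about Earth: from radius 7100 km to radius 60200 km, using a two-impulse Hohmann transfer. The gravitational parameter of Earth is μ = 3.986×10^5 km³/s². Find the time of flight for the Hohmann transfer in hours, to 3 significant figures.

t = 8.53 hours

Semi-major axis of the transfer orbit: a_t = (7100 + 60200)/2 = 33650 km.
Transfer time t = π√(a_t³/μ) = π√((33650)³ / 3.986×10^5) = 30720 s.
Converting: 30720 s ÷ 3600 s/hour = 8.53 hours.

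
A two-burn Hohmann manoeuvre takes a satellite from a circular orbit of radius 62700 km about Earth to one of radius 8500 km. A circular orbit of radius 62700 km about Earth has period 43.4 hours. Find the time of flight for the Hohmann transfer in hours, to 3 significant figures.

t = 9.28 hours

From Kepler's third law T² = 4π²r³/μ at r = 62700 km, T = 43.4 hours = 43.4 × 3600 s = 1.5624×10^5 s: μ = 4π²r³/T² = 3.98637×10^5 km³/s².
The Hohmann ellipse has a_t = (r₁ + r₂)/2 = 35600 km.
Half the transfer-orbit period gives t = π√(a_t³/μ) = 33420 s.
Converting: 33420 s ÷ 3600 s/hour = 9.28 hours.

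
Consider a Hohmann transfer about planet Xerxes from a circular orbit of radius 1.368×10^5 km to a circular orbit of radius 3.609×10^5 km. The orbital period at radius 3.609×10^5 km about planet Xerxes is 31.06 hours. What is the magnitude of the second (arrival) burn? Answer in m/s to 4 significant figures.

Δv₂ = 5244 m/s

From Kepler's third law T² = 4π²r³/μ at r = 3.609×10^5 km, T = 31.06 hours = 31.06 × 3600 s = 1.11816×10^5 s: μ = 4π²r³/T² = 1.48427×10^8 km³/s².
The Hohmann ellipse has a_t = (r₁ + r₂)/2 = 2.4885×10^5 km.
On the circular orbit at r = 3.609×10^5 km, v_c = √(μ/r) = 20.280 km/s.
Transfer-orbit speed at the same r (vis-viva, a = a_t): v_t = √[μ(2/r − 1/a_t)] = 15.036 km/s.
Δv₂ = |v_t − v_c| = |15.036 − 20.280| = 5.244 km/s.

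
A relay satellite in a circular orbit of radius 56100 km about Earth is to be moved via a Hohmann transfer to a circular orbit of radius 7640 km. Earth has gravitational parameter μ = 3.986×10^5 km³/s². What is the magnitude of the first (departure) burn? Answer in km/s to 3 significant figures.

Δv₁ = 1.36 km/s

Transfer-ellipse semi-major axis a_t = (r₁ + r₂)/2 = (56100 + 7640)/2 = 31870 km.
Circular speed at r = 56100 km: v_c = √(μ/r) = 2.66555 km/s.
Vis-viva on the transfer ellipse at r = 56100 km gives v_t = √[μ(2/r − 1/a_t)] = 1.30510 km/s.
Δv₁ = |v_t − v_c| = |1.30510 − 2.66555| = 1.360 km/s.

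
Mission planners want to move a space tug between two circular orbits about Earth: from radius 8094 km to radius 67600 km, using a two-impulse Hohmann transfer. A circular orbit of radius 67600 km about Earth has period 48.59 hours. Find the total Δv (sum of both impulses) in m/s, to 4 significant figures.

From Kepler's third law T² = 4π²r³/μ at r = 67600 km, T = 48.59 hours = 48.59 × 3600 s = 1.74924×10^5 s: μ = 4π²r³/T² = 3.98567×10^5 km³/s².
Semi-major axis of the transfer orbit: a_t = (8094 + 67600)/2 = 37847 km.
At r₁ the circular-orbit speed is v₁ = √(μ/r₁) = 7.017 km/s.
On the transfer ellipse at r₁, vis-viva gives v_p = √[μ(2/r₁ − 1/a_t)] = 9.378 km/s.
First burn Δv₁ = |v_p − v₁| = 2.361 km/s.
Circular speed at r₂: v₂ = √(μ/r₂) = 2.428 km/s.
Transfer-orbit speed at r₂: v_a = √[μ(2/r₂ − 1/a_t)] = 1.123 km/s.
Second burn Δv₂ = |v₂ − v_a| = 1.305 km/s.
Total Δv = Δv₁ + Δv₂ = 3.666 km/s.

Δv = 3666 m/s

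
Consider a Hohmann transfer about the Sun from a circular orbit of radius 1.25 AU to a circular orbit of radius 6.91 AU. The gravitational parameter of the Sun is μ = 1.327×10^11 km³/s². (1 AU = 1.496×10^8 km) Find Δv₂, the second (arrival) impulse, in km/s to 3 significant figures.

In km: r₁ = 1.25 × 1.496×10^8 = 1.870×10^8 km; r₂ = 6.91 × 1.496×10^8 = 1.033736×10^9 km.
Transfer-ellipse semi-major axis a_t = (r₁ + r₂)/2 = (1.870×10^8 + 1.033736×10^9)/2 = 6.10368×10^8 km.
On the circular orbit at r = 1.033736×10^9 km, v_c = √(μ/r) = 11.33 km/s.
Vis-viva on the transfer ellipse at r = 1.033736×10^9 km gives v_t = √[μ(2/r − 1/a_t)] = 6.271 km/s.
Δv₂ = |v_t − v_c| = |6.271 − 11.33| = 5.059 km/s.

Δv₂ = 5.06 km/s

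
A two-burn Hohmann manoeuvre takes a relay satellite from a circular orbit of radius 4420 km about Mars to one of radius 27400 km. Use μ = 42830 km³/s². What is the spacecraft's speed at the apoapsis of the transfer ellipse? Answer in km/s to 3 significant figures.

v = 0.659 km/s

Transfer-ellipse semi-major axis a_t = (r₁ + r₂)/2 = (4420 + 27400)/2 = 15910 km.
The apoapsis of the transfer ellipse is at r = 27400 km.
Vis-viva: v = √[μ(2/r − 1/a_t)] = √[42830 × (2/27400 − 1/15910)] = 0.6590 km/s.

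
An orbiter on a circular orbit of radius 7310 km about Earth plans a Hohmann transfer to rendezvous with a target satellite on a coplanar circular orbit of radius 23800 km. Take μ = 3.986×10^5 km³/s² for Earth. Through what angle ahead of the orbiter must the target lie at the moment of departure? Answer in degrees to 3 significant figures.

Transfer-ellipse semi-major axis a_t = (r₁ + r₂)/2 = (7310 + 23800)/2 = 15555 km.
Transfer time t = π√(a_t³/μ) = 9654 s.
The target's mean motion on its circular orbit is ω₂ = √(μ/r₂³) = 1.720×10^-4 rad/s.
Angle swept by the target during transfer: ω₂·t = 1.660 rad = 95.11°.
The orbiter traverses 180° on the transfer ellipse, so the target must lead by 180° − 95.11° = 84.9°.

φ = 84.9°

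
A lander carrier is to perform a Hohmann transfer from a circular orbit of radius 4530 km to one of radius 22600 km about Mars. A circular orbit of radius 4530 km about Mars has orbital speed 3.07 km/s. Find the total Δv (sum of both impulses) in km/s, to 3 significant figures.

From the circular-orbit relation v² = μ/r at r = 4530 km: μ = v²r = (3.07)² × 4530 = 42694.8 km³/s².
Semi-major axis of the transfer orbit: a_t = (4530 + 22600)/2 = 13565 km.
At r₁ the circular-orbit speed is v₁ = √(μ/r₁) = 3.0700 km/s.
Transfer-orbit speed at r₁ (vis-viva equation): v_p = √[μ(2/r₁ − 1/a_t)] = 3.9626 km/s.
First burn Δv₁ = |v_p − v₁| = 0.8926 km/s.
Circular speed at r₂: v₂ = √(μ/r₂) = 1.3745 km/s.
Transfer-orbit speed at r₂: v_a = √[μ(2/r₂ − 1/a_t)] = 0.79428 km/s.
Second burn Δv₂ = |v₂ − v_a| = 0.5802 km/s.
Δv = Δv₁ + Δv₂ = 0.8926 + 0.5802 = 1.473 km/s.

Δv = 1.47 km/s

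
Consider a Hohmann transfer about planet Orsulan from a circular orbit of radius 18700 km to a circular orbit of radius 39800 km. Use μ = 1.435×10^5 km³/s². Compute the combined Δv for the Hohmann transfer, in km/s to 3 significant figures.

Δv = 0.842 km/s

The Hohmann ellipse has a_t = (r₁ + r₂)/2 = 29250 km.
At r₁ the circular-orbit speed is v₁ = √(μ/r₁) = 2.77016 km/s.
On the transfer ellipse at r₁, v² = μ(2/r − 1/a) gives v_p = √[μ(2/r₁ − 1/a_t)] = 3.23135 km/s.
First burn Δv₁ = |v_p − v₁| = 0.4612 km/s.
At r₂, v₂ = √(μ/r₂) = 1.8988 km/s.
Transfer-orbit speed at r₂: v_a = √[μ(2/r₂ − 1/a_t)] = 1.5182 km/s.
Second burn Δv₂ = |v₂ − v_a| = 0.3806 km/s.
Δv = Δv₁ + Δv₂ = 0.4612 + 0.3806 = 0.8418 km/s.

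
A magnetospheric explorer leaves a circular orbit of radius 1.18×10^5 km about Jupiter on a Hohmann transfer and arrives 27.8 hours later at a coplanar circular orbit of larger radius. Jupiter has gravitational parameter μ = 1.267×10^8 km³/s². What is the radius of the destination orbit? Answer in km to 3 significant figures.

r₂ = 8.91×10^5 km

Transfer time t = 27.8 hours = 1.0008×10^5 s, and t = π√(a_t³/μ).
So a_t = (μ t²/π²)^(1/3) = (1.267×10^8 × (1.0008×10^5)² / π²)^(1/3) = 5.0473×10^5 km.
Since a_t = (r₁ + r₂)/2, r₂ = 2a_t − r₁ = 2×5.0473×10^5 − 1.180×10^5 = 8.9146×10^5 km.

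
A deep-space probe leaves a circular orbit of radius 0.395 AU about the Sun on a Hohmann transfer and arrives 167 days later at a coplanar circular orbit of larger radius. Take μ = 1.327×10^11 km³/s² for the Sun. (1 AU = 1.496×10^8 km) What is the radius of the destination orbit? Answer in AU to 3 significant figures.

r₂ = 1.49 AU

In km: r₁ = 0.395 × 1.496×10^8 = 5.9092×10^7 km.
Transfer time t = 167 days = 1.44288×10^7 s, and t = π√(a_t³/μ).
So a_t = (μ t²/π²)^(1/3) = (1.327×10^11 × (1.44288×10^7)² / π²)^(1/3) = 1.4093×10^8 km.
Since a_t = (r₁ + r₂)/2, r₂ = 2a_t − r₁ = 2×1.4093×10^8 − 5.9092×10^7 = 2.22768×10^8 km.
In AU: r₂ = 2.22768×10^8 / 1.496×10^8 = 1.49 AU.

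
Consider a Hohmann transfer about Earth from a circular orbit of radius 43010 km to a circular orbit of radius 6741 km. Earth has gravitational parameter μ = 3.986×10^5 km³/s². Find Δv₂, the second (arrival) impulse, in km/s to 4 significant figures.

Δv₂ = 2.422 km/s

The Hohmann ellipse has a_t = (r₁ + r₂)/2 = 24875.5 km.
On the circular orbit at r = 6741 km, v_c = √(μ/r) = 7.68965 km/s.
Vis-viva on the transfer ellipse at r = 6741 km gives v_t = √[μ(2/r − 1/a_t)] = 10.1113 km/s.
Δv₂ = |v_t − v_c| = |10.1113 − 7.68965| = 2.422 km/s.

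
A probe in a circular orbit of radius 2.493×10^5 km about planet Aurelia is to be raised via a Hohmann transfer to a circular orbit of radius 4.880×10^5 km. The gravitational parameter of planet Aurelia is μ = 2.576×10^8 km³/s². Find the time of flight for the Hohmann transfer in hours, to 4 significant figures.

t = 12.17 hours

The Hohmann ellipse has a_t = (r₁ + r₂)/2 = 3.6865×10^5 km.
Transfer time t = π√(a_t³/μ) = π√((3.6865×10^5)³ / 2.576×10^8) = 43810 s.
Converting: 43810 s ÷ 3600 s/hour = 12.17 hours.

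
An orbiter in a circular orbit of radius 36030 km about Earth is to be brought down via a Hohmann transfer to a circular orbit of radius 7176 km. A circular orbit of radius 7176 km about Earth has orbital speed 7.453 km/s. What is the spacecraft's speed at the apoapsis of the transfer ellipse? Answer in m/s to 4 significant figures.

From the circular-orbit relation v² = μ/r at r = 7176 km: μ = v²r = (7.453)² × 7176 = 3.98607×10^5 km³/s².
Semi-major axis of the transfer orbit: a_t = (36030 + 7176)/2 = 21603 km.
At apoapsis, r = 36030 km.
Applying v² = μ(2/r − 1/a_t): v = 1.917 km/s.

v = 1917 m/s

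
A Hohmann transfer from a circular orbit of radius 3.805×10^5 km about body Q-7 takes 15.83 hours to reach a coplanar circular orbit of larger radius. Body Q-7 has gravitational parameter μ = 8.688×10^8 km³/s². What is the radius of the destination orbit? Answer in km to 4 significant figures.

Transfer time t = 15.83 hours = 56988 s, and t = π√(a_t³/μ).
So a_t = (μ t²/π²)^(1/3) = (8.688×10^8 × (56988)² / π²)^(1/3) = 6.5876×10^5 km.
Since a_t = (r₁ + r₂)/2, r₂ = 2a_t − r₁ = 2×6.5876×10^5 − 3.805×10^5 = 9.3702×10^5 km.

r₂ = 9.370×10^5 km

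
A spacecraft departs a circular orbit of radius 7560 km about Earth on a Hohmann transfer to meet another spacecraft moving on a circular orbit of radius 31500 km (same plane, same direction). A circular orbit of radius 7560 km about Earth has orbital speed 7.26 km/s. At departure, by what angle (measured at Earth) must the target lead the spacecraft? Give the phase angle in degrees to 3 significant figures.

φ = 92.1°

From the circular-orbit relation v² = μ/r at r = 7560 km: μ = v²r = (7.26)² × 7560 = 3.98469×10^5 km³/s².
The Hohmann ellipse has a_t = (r₁ + r₂)/2 = 19530 km.
Transfer time t = π√(a_t³/μ) = 13583 s.
Target angular speed ω₂ = √(μ/r₂³) = 1.1291×10^-4 rad/s.
Angle swept by the target during transfer: ω₂·t = 1.5337 rad = 87.87°.
Arrival is 180° from departure on the ellipse, so φ = 180° − 87.87° = 92.1°.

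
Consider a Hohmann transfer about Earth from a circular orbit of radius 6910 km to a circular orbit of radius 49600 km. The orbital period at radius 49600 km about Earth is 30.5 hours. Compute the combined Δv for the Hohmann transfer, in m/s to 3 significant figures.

From Kepler's third law T² = 4π²r³/μ at r = 49600 km, T = 30.5 hours = 30.5 × 3600 s = 1.098×10^5 s: μ = 4π²r³/T² = 3.99577×10^5 km³/s².
Transfer-ellipse semi-major axis a_t = (r₁ + r₂)/2 = (6910 + 49600)/2 = 28255 km.
Circular speed at r₁: v₁ = √(μ/r₁) = √(3.99577×10^5/6910) = 7.6043 km/s.
On the transfer ellipse at r₁, vis-viva equation gives v_p = √[μ(2/r₁ − 1/a_t)] = 10.075 km/s.
First burn Δv₁ = |v_p − v₁| = 2.471 km/s.
Circular speed at r₂: v₂ = √(μ/r₂) = 2.8383 km/s.
Transfer-orbit speed at r₂: v_a = √[μ(2/r₂ − 1/a_t)] = 1.4036 km/s.
Second burn Δv₂ = |v₂ − v_a| = 1.435 km/s.
Δv = Δv₁ + Δv₂ = 2.471 + 1.435 = 3.906 km/s.

Δv = 3910 m/s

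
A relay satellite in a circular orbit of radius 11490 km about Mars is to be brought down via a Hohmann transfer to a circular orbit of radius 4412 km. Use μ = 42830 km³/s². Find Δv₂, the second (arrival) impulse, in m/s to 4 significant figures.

The Hohmann ellipse has a_t = (r₁ + r₂)/2 = 7951 km.
On the circular orbit at r = 4412 km, v_c = √(μ/r) = 3.1157 km/s.
Vis-viva on the transfer ellipse at r = 4412 km gives v_t = √[μ(2/r − 1/a_t)] = 3.7455 km/s.
Δv₂ = |v_t − v_c| = |3.7455 − 3.1157| = 0.6298 km/s.

Δv₂ = 629.8 m/s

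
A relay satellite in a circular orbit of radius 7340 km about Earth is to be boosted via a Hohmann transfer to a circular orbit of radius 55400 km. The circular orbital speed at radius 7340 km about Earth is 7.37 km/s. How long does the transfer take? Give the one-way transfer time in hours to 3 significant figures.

From the circular-orbit relation v² = μ/r at r = 7340 km: μ = v²r = (7.37)² × 7340 = 3.98686×10^5 km³/s².
Transfer-ellipse semi-major axis a_t = (r₁ + r₂)/2 = (7340 + 55400)/2 = 31370 km.
Half the transfer-orbit period gives t = π√(a_t³/μ) = 27640 s.
Converting: 27640 s ÷ 3600 s/hour = 7.68 hours.

t = 7.68 hours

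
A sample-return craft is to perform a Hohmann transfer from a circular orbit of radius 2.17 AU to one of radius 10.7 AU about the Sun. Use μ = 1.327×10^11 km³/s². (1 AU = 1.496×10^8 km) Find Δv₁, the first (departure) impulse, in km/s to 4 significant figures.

In km: r₁ = 2.17 × 1.496×10^8 = 3.24632×10^8 km; r₂ = 10.7 × 1.496×10^8 = 1.60072×10^9 km.
The Hohmann ellipse has a_t = (r₁ + r₂)/2 = 9.62676×10^8 km.
On the circular orbit at r = 3.24632×10^8 km, v_c = √(μ/r) = 20.218 km/s.
Transfer-orbit speed at the same r (vis-viva, a = a_t): v_t = √[μ(2/r − 1/a_t)] = 26.071 km/s.
Δv₁ = |v_t − v_c| = |26.071 − 20.218| = 5.853 km/s.

Δv₁ = 5.853 km/s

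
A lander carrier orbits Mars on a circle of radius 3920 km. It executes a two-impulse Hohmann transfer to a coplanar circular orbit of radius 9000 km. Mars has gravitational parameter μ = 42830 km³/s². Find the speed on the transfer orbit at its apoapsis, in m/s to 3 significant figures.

v = 1700 m/s

Semi-major axis of the transfer orbit: a_t = (3920 + 9000)/2 = 6460 km.
At apoapsis, r = 9000 km.
Vis-viva: v = √[μ(2/r − 1/a_t)] = √[42830 × (2/9000 − 1/6460)] = 1.699 km/s.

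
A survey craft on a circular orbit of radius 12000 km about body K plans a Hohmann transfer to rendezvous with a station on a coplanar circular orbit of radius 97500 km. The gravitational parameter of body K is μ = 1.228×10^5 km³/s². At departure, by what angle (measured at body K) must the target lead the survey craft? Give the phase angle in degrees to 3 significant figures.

Transfer-ellipse semi-major axis a_t = (r₁ + r₂)/2 = (12000 + 97500)/2 = 54750 km.
Transfer time t = π√(a_t³/μ) = 1.14849×10^5 s.
Target angular speed ω₂ = √(μ/r₂³) = 1.15104×10^-5 rad/s.
Angle swept by the target during transfer: ω₂·t = 1.32196 rad = 75.74°.
Arrival is 180° from departure on the ellipse, so φ = 180° − 75.74° = 104°.

φ = 104°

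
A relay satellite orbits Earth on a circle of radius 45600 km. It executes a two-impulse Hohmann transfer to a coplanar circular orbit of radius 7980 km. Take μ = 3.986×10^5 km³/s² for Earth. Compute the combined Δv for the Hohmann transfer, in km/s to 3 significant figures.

Semi-major axis of the transfer orbit: a_t = (45600 + 7980)/2 = 26790 km.
Circular speed at r₁: v₁ = √(μ/r₁) = √(3.986×10^5/45600) = 2.957 km/s.
On the transfer ellipse at r₁, v² = μ(2/r − 1/a) gives v_a = √[μ(2/r₁ − 1/a_t)] = 1.614 km/s.
First burn Δv₁ = |v_a − v₁| = 1.343 km/s.
At r₂, v₂ = √(μ/r₂) = 7.068 km/s.
Transfer-orbit speed at r₂: v_p = √[μ(2/r₂ − 1/a_t)] = 9.221 km/s.
Second burn Δv₂ = |v₂ − v_p| = 2.153 km/s.
Δv = Δv₁ + Δv₂ = 1.343 + 2.153 = 3.496 km/s.

Δv = 3.50 km/s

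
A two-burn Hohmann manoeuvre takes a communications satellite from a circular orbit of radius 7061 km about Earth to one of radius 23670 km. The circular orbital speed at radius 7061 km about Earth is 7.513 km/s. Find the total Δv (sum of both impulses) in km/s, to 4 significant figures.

Δv = 3.134 km/s

From the circular-orbit relation v² = μ/r at r = 7061 km: μ = v²r = (7.513)² × 7061 = 3.98559×10^5 km³/s².
Semi-major axis of the transfer orbit: a_t = (7061 + 23670)/2 = 15365.5 km.
At r₁ the circular-orbit speed is v₁ = √(μ/r₁) = 7.513 km/s.
Transfer-orbit speed at r₁ (vis-viva): v_p = √[μ(2/r₁ − 1/a_t)] = 9.325 km/s.
First burn Δv₁ = |v_p − v₁| = 1.812 km/s.
Circular speed at r₂: v₂ = √(μ/r₂) = 4.1034 km/s.
Transfer-orbit speed at r₂: v_a = √[μ(2/r₂ − 1/a_t)] = 2.7817 km/s.
Second burn Δv₂ = |v₂ − v_a| = 1.322 km/s.
Total Δv = Δv₁ + Δv₂ = 3.134 km/s.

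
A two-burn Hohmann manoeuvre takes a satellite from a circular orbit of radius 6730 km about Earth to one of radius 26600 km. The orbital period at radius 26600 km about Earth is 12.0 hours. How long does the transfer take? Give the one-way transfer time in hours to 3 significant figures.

t = 2.98 hours

From Kepler's third law T² = 4π²r³/μ at r = 26600 km, T = 12.0 hours = 12.0 × 3600 s = 43200 s: μ = 4π²r³/T² = 3.98141×10^5 km³/s².
Semi-major axis of the transfer orbit: a_t = (6730 + 26600)/2 = 16665 km.
Transfer time t = π√(a_t³/μ) = π√((16665)³ / 3.98141×10^5) = 10711 s.
Converting: 10711 s ÷ 3600 s/hour = 2.98 hours.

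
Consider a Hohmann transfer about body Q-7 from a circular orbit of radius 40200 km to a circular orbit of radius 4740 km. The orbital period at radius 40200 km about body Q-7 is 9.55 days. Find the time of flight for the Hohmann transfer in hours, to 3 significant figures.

From Kepler's third law T² = 4π²r³/μ at r = 40200 km, T = 9.55 days = 9.55 × 86400 s = 8.2512×10^5 s: μ = 4π²r³/T² = 3767.07 km³/s².
Semi-major axis of the transfer orbit: a_t = (40200 + 4740)/2 = 22470 km.
By Kepler's third law the transfer-orbit period is T = 2π√(a_t³/μ), so t = T/2 = 1.724×10^5 s.
Converting: 1.724×10^5 s ÷ 3600 s/hour = 47.9 hours.

t = 47.9 hours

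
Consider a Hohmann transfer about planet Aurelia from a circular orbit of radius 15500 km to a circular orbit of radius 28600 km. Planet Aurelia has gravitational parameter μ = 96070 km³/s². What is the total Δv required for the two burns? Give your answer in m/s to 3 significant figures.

Semi-major axis of the transfer orbit: a_t = (15500 + 28600)/2 = 22050 km.
Circular speed at r₁: v₁ = √(μ/r₁) = √(96070/15500) = 2.4896 km/s.
Transfer-orbit speed at r₁ (vis-viva equation): v_p = √[μ(2/r₁ − 1/a_t)] = 2.8354 km/s.
First burn Δv₁ = |v_p − v₁| = 0.3458 km/s.
At r₂, v₂ = √(μ/r₂) = 1.83278 km/s.
Transfer-orbit speed at r₂: v_a = √[μ(2/r₂ − 1/a_t)] = 1.53664 km/s.
Second burn Δv₂ = |v₂ − v_a| = 0.2961 km/s.
Total Δv = Δv₁ + Δv₂ = 0.6419 km/s.

Δv = 642 m/s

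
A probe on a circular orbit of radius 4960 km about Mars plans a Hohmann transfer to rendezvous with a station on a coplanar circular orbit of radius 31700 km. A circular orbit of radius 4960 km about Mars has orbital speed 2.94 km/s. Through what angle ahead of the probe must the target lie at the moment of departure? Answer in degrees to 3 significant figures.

From the circular-orbit relation v² = μ/r at r = 4960 km: μ = v²r = (2.94)² × 4960 = 42872.3 km³/s².
Semi-major axis of the transfer orbit: a_t = (4960 + 31700)/2 = 18330 km.
Transfer time t = π√(a_t³/μ) = 37650 s.
Target angular speed ω₂ = √(μ/r₂³) = 3.669×10^-5 rad/s.
Angle swept by the target during transfer: ω₂·t = 1.3814 rad = 79.15°.
The probe traverses 180° on the transfer ellipse, so the target must lead by 180° − 79.15° = 101°.

φ = 101°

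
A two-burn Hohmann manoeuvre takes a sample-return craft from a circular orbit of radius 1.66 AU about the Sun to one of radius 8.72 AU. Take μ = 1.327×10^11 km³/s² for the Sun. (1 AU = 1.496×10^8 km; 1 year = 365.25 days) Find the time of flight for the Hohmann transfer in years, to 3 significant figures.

In km: r₁ = 1.66 × 1.496×10^8 = 2.48336×10^8 km; r₂ = 8.72 × 1.496×10^8 = 1.304512×10^9 km.
Semi-major axis of the transfer orbit: a_t = (2.48336×10^8 + 1.304512×10^9)/2 = 7.76424×10^8 km.
Half the transfer-orbit period gives t = π√(a_t³/μ) = 1.866×10^8 s.
Converting: 1.866×10^8 s ÷ 3.15576×10^7 s/year (365.25 × 86400) = 5.91 years.

t = 5.91 years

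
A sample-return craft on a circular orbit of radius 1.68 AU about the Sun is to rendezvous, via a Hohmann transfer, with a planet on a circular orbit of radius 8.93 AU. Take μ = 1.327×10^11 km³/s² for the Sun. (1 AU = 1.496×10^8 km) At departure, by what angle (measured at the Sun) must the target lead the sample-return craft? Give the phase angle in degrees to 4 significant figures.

φ = 97.58°

In km: r₁ = 1.68 × 1.496×10^8 = 2.51328×10^8 km; r₂ = 8.93 × 1.496×10^8 = 1.335928×10^9 km.
Transfer-ellipse semi-major axis a_t = (r₁ + r₂)/2 = (2.51328×10^8 + 1.335928×10^9)/2 = 7.93628×10^8 km.
The half-period of the transfer ellipse is t = π√(a_t³/μ) = 1.92815×10^8 s.
Target angular speed ω₂ = √(μ/r₂³) = 7.46038×10^-9 rad/s.
Angle swept by the target during transfer: ω₂·t = 1.4385 rad = 82.42°.
Arrival is 180° from departure on the ellipse, so φ = 180° − 82.42° = 97.58°.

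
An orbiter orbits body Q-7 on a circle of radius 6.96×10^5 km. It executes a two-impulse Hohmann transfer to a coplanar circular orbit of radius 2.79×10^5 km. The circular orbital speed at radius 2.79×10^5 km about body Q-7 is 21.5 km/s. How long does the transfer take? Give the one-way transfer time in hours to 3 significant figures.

t = 26.2 hours

From the circular-orbit relation v² = μ/r at r = 2.79×10^5 km: μ = v²r = (21.5)² × 2.79×10^5 = 1.28968×10^8 km³/s².
Semi-major axis of the transfer orbit: a_t = (6.960×10^5 + 2.790×10^5)/2 = 4.875×10^5 km.
By Kepler's third law the transfer-orbit period is T = 2π√(a_t³/μ), so t = T/2 = 94160 s.
Converting: 94160 s ÷ 3600 s/hour = 26.2 hours.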